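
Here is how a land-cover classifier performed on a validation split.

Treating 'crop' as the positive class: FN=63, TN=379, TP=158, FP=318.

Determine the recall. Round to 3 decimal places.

0.715

Recall = TP/(TP+FN) = 158/(158+63) = 158/221 = 0.715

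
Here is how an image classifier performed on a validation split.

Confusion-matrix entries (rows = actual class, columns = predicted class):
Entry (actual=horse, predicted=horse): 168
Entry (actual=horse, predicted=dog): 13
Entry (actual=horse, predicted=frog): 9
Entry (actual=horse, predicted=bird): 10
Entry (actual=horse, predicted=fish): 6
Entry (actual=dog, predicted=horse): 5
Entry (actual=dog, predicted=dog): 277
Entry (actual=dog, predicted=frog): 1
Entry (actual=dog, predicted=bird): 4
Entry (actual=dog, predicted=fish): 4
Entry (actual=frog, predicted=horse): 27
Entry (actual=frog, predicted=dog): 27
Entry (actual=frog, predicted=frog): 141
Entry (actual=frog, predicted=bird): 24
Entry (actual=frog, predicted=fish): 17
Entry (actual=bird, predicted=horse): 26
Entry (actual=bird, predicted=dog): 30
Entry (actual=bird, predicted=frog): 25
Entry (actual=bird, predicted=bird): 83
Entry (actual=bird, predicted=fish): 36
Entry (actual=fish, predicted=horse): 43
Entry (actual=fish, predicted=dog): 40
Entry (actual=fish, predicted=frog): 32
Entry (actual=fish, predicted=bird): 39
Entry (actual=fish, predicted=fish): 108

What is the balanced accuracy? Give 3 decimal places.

0.638

Balanced accuracy = mean of per-class recall.
  horse: recall = 168/206 = 0.8155
  dog: recall = 277/291 = 0.9519
  frog: recall = 141/236 = 0.5975
  bird: recall = 83/200 = 0.4150
  fish: recall = 108/262 = 0.4122
Mean = (0.8155 + 0.9519 + 0.5975 + 0.4150 + 0.4122) / 5 = 0.638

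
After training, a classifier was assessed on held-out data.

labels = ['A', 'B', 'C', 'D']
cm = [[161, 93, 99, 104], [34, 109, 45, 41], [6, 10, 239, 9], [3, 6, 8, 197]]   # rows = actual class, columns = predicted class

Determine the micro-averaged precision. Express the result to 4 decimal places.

0.6065

Micro-averaging pools counts across classes: ΣTP=706, ΣFP=458, ΣFN=458.
Micro-precision = TP/(TP+FP) on pooled counts = 0.6065 (equals overall accuracy in single-label multiclass).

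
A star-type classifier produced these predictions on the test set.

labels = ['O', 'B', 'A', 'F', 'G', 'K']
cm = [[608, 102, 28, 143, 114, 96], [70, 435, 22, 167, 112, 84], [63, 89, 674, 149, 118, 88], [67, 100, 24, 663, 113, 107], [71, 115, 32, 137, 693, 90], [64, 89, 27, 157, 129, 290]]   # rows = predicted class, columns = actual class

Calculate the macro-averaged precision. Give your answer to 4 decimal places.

Per-class precision (TP/(TP+FP)):
  O: TP=608, FP=102+28+143+114+96=483 → 608/1091 = 0.55729
  B: TP=435, FP=70+22+167+112+84=455 → 435/890 = 0.48876
  A: TP=674, FP=63+89+149+118+88=507 → 674/1181 = 0.57070
  F: TP=663, FP=67+100+24+113+107=411 → 663/1074 = 0.61732
  G: TP=693, FP=71+115+32+137+90=445 → 693/1138 = 0.60896
  K: TP=290, FP=64+89+27+157+129=466 → 290/756 = 0.38360
Macro-precision = mean = (0.55729 + 0.48876 + 0.57070 + 0.61732 + 0.60896 + 0.38360) / 6 = 0.5378

0.5378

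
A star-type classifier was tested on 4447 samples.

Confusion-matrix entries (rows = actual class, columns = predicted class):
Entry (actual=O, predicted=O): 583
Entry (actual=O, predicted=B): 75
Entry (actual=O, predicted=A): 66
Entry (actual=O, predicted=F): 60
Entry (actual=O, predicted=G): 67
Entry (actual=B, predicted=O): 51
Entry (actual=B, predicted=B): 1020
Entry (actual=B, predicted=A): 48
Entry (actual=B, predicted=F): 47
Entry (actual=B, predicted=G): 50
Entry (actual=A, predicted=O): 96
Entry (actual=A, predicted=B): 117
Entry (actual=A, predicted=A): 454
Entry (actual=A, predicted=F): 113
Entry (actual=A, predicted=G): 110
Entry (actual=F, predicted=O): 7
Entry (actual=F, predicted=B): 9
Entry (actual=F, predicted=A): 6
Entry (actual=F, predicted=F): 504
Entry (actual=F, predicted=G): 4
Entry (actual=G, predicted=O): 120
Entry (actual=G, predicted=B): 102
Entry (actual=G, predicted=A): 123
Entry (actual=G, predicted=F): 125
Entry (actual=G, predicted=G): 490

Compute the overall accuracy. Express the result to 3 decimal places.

Accuracy = trace / total = (583+1020+454+504+490=3051) / 4447 = 3051/4447 = 0.686

0.686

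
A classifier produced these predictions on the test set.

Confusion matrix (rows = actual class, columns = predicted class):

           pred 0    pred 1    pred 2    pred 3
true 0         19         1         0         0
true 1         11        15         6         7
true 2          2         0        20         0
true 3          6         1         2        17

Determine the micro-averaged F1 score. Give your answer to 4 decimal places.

0.6636

Micro-averaging pools counts across classes: ΣTP=71, ΣFP=36, ΣFN=36.
Micro-F1 score = 2·TP/(2·TP+FP+FN) on pooled counts = 0.6636 (equals overall accuracy in single-label multiclass).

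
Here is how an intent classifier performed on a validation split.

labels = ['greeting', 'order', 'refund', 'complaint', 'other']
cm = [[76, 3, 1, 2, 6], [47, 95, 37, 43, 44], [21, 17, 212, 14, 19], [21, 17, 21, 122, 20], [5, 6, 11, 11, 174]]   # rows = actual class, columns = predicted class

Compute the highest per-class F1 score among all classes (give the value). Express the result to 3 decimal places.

0.750

Per-class F1 score (2·TP/(2·TP+FP+FN)):
  greeting: TP=76, FP=47+21+21+5=94, FN=3+1+2+6=12 → 152/258 = 0.5891
  order: TP=95, FP=3+17+17+6=43, FN=47+37+43+44=171 → 190/404 = 0.4703
  refund: TP=212, FP=1+37+21+11=70, FN=21+17+14+19=71 → 424/565 = 0.7504
  complaint: TP=122, FP=2+43+14+11=70, FN=21+17+21+20=79 → 244/393 = 0.6209
  other: TP=174, FP=6+44+19+20=89, FN=5+6+11+11=33 → 348/470 = 0.7404
Highest is class 'refund' with F1 score = 0.750.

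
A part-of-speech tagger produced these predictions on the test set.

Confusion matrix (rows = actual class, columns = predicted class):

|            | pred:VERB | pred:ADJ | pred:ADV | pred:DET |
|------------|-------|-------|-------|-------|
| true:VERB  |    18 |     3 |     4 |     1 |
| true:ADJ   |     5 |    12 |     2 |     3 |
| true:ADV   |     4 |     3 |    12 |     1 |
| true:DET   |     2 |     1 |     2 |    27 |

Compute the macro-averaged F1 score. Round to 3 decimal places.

0.671

Per-class F1 score (2·TP/(2·TP+FP+FN)):
  VERB: TP=18, FP=5+4+2=11, FN=3+4+1=8 → 36/55 = 0.6545
  ADJ: TP=12, FP=3+3+1=7, FN=5+2+3=10 → 24/41 = 0.5854
  ADV: TP=12, FP=4+2+2=8, FN=4+3+1=8 → 24/40 = 0.6000
  DET: TP=27, FP=1+3+1=5, FN=2+1+2=5 → 54/64 = 0.8438
Macro-F1 score = mean = (0.6545 + 0.5854 + 0.6000 + 0.8438) / 4 = 0.671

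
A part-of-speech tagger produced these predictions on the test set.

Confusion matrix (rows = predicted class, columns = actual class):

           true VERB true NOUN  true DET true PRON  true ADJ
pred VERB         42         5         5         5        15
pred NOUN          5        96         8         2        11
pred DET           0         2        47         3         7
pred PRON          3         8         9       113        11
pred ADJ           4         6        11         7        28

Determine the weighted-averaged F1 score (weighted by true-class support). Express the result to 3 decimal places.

0.713

Per-class F1 score (2·TP/(2·TP+FP+FN)):
  VERB: TP=42, FP=5+5+5+15=30, FN=5+0+3+4=12 → 84/126 = 0.6667
  NOUN: TP=96, FP=5+8+2+11=26, FN=5+2+8+6=21 → 192/239 = 0.8033
  DET: TP=47, FP=0+2+3+7=12, FN=5+8+9+11=33 → 94/139 = 0.6763
  PRON: TP=113, FP=3+8+9+11=31, FN=5+2+3+7=17 → 226/274 = 0.8248
  ADJ: TP=28, FP=4+6+11+7=28, FN=15+11+7+11=44 → 56/128 = 0.4375
Weighted-F1 score = Σ (supportᵢ/N)·F1 scoreᵢ with N=453: (54/453)·0.6667 + (117/453)·0.8033 + (80/453)·0.6763 + (130/453)·0.8248 + (72/453)·0.4375 = 0.713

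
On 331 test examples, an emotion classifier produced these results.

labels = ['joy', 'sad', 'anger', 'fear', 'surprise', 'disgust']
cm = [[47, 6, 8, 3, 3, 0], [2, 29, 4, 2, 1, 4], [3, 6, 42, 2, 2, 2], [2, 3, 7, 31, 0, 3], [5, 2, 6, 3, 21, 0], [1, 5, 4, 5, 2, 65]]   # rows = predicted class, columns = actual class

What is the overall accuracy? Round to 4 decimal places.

0.7100

Accuracy = trace / total = (47+29+42+31+21+65=235) / 331 = 235/331 = 0.7100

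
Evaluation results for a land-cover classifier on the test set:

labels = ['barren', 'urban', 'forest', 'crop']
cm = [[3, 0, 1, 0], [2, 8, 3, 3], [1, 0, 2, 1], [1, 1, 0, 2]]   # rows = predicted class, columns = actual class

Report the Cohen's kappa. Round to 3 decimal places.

Observed agreement pₒ = trace/N = 15/28 = 0.5357
Expected agreement pₑ = Σ (rowᵢ·colᵢ)/N² = (7·4 + 9·16 + 6·4 + 6·4)/28² = 0.2806
κ = (pₒ − pₑ)/(1 − pₑ) = (0.5357 − 0.2806)/(1 − 0.2806) = 0.355

0.355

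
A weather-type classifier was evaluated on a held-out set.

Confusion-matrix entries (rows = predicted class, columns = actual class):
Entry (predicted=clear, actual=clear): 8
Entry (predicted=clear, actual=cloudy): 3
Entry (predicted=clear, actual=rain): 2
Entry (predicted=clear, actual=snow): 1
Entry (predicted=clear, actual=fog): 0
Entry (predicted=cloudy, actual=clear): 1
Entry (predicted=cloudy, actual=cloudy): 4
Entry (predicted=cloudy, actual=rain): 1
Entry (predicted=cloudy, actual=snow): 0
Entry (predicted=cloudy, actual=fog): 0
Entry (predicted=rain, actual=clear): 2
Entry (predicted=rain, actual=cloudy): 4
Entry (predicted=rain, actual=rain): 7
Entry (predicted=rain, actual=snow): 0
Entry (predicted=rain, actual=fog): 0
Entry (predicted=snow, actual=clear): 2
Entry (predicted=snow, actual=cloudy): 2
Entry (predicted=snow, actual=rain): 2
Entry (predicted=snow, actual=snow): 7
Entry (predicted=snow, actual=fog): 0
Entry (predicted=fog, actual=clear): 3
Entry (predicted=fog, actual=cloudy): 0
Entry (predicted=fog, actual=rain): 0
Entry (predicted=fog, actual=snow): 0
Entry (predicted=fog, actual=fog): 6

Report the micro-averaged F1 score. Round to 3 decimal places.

0.582

Micro-averaging pools counts across classes: ΣTP=32, ΣFP=23, ΣFN=23.
Micro-F1 score = 2·TP/(2·TP+FP+FN) on pooled counts = 0.582 (equals overall accuracy in single-label multiclass).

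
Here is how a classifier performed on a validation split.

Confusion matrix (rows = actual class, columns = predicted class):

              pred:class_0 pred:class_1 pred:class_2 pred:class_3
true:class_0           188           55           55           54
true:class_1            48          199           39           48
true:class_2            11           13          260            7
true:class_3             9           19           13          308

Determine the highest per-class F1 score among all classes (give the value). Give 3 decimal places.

Per-class F1 score (2·TP/(2·TP+FP+FN)):
  class_0: TP=188, FP=48+11+9=68, FN=55+55+54=164 → 376/608 = 0.6184
  class_1: TP=199, FP=55+13+19=87, FN=48+39+48=135 → 398/620 = 0.6419
  class_2: TP=260, FP=55+39+13=107, FN=11+13+7=31 → 520/658 = 0.7903
  class_3: TP=308, FP=54+48+7=109, FN=9+19+13=41 → 616/766 = 0.8042
Highest is class 'class_3' with F1 score = 0.804.

0.804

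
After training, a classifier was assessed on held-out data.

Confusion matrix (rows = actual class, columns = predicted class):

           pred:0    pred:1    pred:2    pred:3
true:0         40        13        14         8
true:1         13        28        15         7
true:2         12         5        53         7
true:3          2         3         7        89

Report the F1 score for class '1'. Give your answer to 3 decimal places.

0.500

Treat '1' as positive and all other classes as negative.
F1 score = 2·TP/(2·TP+FP+FN).
1: TP=28, FP=13+5+3=21, FN=13+15+7=35 → 56/112 = 0.5000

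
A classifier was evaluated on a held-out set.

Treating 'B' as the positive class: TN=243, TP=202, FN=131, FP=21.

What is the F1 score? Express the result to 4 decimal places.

0.7266

Precision = TP/(TP+FP) = 202/223 = 0.9058
Recall = TP/(TP+FN) = 202/333 = 0.6066
F1 = 2·TP/(2·TP+FP+FN) = 404/556 = 0.7266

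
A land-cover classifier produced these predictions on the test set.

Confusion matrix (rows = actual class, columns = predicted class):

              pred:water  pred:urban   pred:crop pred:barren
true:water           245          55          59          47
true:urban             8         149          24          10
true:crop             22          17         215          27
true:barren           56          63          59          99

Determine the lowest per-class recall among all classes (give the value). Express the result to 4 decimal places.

0.3574

Per-class recall (TP/(TP+FN)):
  water: TP=245, FN=55+59+47=161 → 245/406 = 0.60345
  urban: TP=149, FN=8+24+10=42 → 149/191 = 0.78010
  crop: TP=215, FN=22+17+27=66 → 215/281 = 0.76512
  barren: TP=99, FN=56+63+59=178 → 99/277 = 0.35740
Lowest is class 'barren' with recall = 0.3574.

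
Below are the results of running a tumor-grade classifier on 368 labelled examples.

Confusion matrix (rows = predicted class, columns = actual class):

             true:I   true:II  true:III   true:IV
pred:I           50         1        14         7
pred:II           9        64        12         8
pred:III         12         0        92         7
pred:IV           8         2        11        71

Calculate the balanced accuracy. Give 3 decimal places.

Balanced accuracy = mean of per-class recall.
  I: recall = 50/79 = 0.6329
  II: recall = 64/67 = 0.9552
  III: recall = 92/129 = 0.7132
  IV: recall = 71/93 = 0.7634
Mean = (0.6329 + 0.9552 + 0.7132 + 0.7634) / 4 = 0.766

0.766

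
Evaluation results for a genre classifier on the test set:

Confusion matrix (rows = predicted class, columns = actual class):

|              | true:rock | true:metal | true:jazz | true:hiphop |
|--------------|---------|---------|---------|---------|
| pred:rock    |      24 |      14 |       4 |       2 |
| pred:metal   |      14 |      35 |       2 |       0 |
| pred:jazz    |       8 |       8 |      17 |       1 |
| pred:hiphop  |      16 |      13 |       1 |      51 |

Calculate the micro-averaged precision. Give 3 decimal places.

0.605

Micro-averaging pools counts across classes: ΣTP=127, ΣFP=83, ΣFN=83.
Micro-precision = TP/(TP+FP) on pooled counts = 0.605 (equals overall accuracy in single-label multiclass).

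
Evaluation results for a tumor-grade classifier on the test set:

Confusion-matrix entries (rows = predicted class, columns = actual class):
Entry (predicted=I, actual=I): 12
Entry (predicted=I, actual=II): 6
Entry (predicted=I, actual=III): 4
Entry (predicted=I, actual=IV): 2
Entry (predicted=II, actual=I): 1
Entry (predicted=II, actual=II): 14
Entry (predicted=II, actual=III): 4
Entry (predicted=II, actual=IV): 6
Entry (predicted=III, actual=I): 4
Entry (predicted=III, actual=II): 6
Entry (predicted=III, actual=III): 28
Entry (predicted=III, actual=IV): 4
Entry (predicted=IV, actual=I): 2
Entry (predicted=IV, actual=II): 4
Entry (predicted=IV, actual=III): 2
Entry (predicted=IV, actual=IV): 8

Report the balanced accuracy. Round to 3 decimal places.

Balanced accuracy = mean of per-class recall.
  I: recall = 12/19 = 0.6316
  II: recall = 14/30 = 0.4667
  III: recall = 28/38 = 0.7368
  IV: recall = 8/20 = 0.4000
Mean = (0.6316 + 0.4667 + 0.7368 + 0.4000) / 4 = 0.559

0.559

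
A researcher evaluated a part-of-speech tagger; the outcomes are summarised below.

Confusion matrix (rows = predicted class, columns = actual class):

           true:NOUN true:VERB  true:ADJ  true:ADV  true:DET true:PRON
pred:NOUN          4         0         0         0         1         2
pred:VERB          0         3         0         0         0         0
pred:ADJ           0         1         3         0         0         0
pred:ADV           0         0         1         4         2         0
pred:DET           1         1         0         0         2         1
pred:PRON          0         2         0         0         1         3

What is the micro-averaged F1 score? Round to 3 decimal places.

Micro-averaging pools counts across classes: ΣTP=19, ΣFP=13, ΣFN=13.
Micro-F1 score = 2·TP/(2·TP+FP+FN) on pooled counts = 0.594 (equals overall accuracy in single-label multiclass).

0.594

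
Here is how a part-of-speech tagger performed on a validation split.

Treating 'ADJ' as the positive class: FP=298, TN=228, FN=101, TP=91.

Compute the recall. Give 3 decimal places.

Recall = TP/(TP+FN) = 91/(91+101) = 91/192 = 0.474

0.474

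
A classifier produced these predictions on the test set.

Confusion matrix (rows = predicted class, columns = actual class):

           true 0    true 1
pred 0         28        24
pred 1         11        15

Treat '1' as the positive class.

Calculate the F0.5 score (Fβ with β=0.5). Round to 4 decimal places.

0.5245

Fβ = (1+β²)·TP / ((1+β²)·TP + β²·FN + FP), with β²=1/4
= 1.25·15 / (1.25·15 + 0.25·24 + 11) = 0.5245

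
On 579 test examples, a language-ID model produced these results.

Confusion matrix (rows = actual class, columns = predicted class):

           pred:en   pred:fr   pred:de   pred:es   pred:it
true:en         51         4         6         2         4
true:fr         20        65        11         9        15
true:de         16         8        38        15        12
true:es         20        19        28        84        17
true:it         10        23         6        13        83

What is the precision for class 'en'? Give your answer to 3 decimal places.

Treat 'en' as positive and all other classes as negative.
precision = TP/(TP+FP).
en: TP=51, FP=20+16+20+10=66 → 51/117 = 0.4359

0.436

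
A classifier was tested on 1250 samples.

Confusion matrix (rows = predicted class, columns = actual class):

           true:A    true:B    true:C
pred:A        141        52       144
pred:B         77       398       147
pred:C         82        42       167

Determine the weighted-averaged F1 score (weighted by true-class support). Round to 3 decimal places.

0.551

Per-class F1 score (2·TP/(2·TP+FP+FN)):
  A: TP=141, FP=52+144=196, FN=77+82=159 → 282/637 = 0.4427
  B: TP=398, FP=77+147=224, FN=52+42=94 → 796/1114 = 0.7145
  C: TP=167, FP=82+42=124, FN=144+147=291 → 334/749 = 0.4459
Weighted-F1 score = Σ (supportᵢ/N)·F1 scoreᵢ with N=1250: (300/1250)·0.4427 + (492/1250)·0.7145 + (458/1250)·0.4459 = 0.551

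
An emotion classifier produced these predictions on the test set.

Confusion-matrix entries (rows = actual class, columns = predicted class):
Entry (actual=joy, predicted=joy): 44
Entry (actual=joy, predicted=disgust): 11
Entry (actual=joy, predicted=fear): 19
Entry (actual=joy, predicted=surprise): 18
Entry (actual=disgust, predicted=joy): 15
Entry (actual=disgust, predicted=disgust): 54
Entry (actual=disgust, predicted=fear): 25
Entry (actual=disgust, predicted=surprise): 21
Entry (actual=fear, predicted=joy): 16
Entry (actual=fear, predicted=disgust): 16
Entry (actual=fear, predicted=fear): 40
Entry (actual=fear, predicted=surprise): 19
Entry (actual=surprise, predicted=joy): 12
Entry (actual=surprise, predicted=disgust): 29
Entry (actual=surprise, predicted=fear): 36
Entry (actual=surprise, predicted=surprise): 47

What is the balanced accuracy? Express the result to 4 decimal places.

Balanced accuracy = mean of per-class recall.
  joy: recall = 44/92 = 0.47826
  disgust: recall = 54/115 = 0.46957
  fear: recall = 40/91 = 0.43956
  surprise: recall = 47/124 = 0.37903
Mean = (0.47826 + 0.46957 + 0.43956 + 0.37903) / 4 = 0.4416

0.4416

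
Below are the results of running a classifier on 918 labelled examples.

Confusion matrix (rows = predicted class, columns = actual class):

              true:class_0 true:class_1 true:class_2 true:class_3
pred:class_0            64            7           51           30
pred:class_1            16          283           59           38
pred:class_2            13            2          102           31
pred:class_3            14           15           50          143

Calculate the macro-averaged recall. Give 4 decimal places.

0.6250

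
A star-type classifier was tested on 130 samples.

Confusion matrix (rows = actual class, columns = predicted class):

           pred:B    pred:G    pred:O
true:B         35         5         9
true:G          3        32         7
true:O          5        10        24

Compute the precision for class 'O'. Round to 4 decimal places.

precision = TP/(TP+FP).
O: TP=24, FP=9+7=16 → 24/40 = 0.60000

0.6000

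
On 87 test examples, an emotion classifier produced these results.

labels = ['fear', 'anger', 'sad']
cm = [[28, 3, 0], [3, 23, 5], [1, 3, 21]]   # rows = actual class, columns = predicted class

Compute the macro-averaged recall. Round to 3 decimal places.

0.828

Per-class recall (TP/(TP+FN)):
  fear: TP=28, FN=3+0=3 → 28/31 = 0.9032
  anger: TP=23, FN=3+5=8 → 23/31 = 0.7419
  sad: TP=21, FN=1+3=4 → 21/25 = 0.8400
Macro-recall = mean = (0.9032 + 0.7419 + 0.8400) / 3 = 0.828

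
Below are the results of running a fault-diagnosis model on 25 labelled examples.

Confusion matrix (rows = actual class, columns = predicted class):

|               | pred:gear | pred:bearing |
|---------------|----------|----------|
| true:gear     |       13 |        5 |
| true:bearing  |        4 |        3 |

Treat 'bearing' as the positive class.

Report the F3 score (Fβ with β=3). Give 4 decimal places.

Fβ = (1+β²)·TP / ((1+β²)·TP + β²·FN + FP), with β²=9
= 10·3 / (10·3 + 9·4 + 5) = 0.4225

0.4225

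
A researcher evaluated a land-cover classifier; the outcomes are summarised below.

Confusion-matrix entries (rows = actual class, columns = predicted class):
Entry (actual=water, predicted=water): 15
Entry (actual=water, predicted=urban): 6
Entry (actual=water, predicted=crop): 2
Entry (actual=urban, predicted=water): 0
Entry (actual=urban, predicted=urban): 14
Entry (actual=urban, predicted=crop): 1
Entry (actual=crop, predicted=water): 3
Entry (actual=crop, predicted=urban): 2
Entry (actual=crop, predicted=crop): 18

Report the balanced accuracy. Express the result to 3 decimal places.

0.789

Balanced accuracy = mean of per-class recall.
  water: recall = 15/23 = 0.6522
  urban: recall = 14/15 = 0.9333
  crop: recall = 18/23 = 0.7826
Mean = (0.6522 + 0.9333 + 0.7826) / 3 = 0.789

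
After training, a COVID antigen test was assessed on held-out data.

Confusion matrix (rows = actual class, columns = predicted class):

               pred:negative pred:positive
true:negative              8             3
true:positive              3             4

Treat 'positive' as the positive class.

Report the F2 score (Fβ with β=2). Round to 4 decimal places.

0.5714

Fβ = (1+β²)·TP / ((1+β²)·TP + β²·FN + FP), with β²=4
= 5·4 / (5·4 + 4·3 + 3) = 0.5714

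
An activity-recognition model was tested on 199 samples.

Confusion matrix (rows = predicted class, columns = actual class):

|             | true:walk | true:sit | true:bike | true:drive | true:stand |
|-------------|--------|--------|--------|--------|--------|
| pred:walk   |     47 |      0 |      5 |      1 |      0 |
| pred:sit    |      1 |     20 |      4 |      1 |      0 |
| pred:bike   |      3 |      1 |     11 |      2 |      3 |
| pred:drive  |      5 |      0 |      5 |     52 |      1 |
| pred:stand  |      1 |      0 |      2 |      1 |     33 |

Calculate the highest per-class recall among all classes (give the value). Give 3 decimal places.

0.952

Per-class recall (TP/(TP+FN)):
  walk: TP=47, FN=1+3+5+1=10 → 47/57 = 0.8246
  sit: TP=20, FN=0+1+0+0=1 → 20/21 = 0.9524
  bike: TP=11, FN=5+4+5+2=16 → 11/27 = 0.4074
  drive: TP=52, FN=1+1+2+1=5 → 52/57 = 0.9123
  stand: TP=33, FN=0+0+3+1=4 → 33/37 = 0.8919
Highest is class 'sit' with recall = 0.952.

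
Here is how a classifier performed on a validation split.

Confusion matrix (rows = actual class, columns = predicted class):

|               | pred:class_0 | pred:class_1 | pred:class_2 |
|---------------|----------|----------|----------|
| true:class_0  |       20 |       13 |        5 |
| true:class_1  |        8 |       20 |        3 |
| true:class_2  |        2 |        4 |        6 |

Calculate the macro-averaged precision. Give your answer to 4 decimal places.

0.5453

Per-class precision (TP/(TP+FP)):
  class_0: TP=20, FP=8+2=10 → 20/30 = 0.66667
  class_1: TP=20, FP=13+4=17 → 20/37 = 0.54054
  class_2: TP=6, FP=5+3=8 → 6/14 = 0.42857
Macro-precision = mean = (0.66667 + 0.54054 + 0.42857) / 3 = 0.5453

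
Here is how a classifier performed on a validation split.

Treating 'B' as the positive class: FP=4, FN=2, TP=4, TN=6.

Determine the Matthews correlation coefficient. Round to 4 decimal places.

0.2582

MCC = (TP·TN − FP·FN) / √((TP+FP)(TP+FN)(TN+FP)(TN+FN))
Numerator = 4·6 − 4·2 = 16
Denominator = √(8·6·10·8) = √3840 = 61.9677
MCC = 16 / 61.9677 = 0.2582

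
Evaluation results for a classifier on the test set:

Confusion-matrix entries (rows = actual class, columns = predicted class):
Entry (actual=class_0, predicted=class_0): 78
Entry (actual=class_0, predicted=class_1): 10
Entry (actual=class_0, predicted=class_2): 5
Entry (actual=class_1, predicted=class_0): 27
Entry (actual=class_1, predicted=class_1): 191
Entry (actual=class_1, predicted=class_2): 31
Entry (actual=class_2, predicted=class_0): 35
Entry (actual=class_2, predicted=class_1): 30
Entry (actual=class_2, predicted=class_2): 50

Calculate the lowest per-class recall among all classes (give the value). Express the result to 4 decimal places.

Per-class recall (TP/(TP+FN)):
  class_0: TP=78, FN=10+5=15 → 78/93 = 0.83871
  class_1: TP=191, FN=27+31=58 → 191/249 = 0.76707
  class_2: TP=50, FN=35+30=65 → 50/115 = 0.43478
Lowest is class 'class_2' with recall = 0.4348.

0.4348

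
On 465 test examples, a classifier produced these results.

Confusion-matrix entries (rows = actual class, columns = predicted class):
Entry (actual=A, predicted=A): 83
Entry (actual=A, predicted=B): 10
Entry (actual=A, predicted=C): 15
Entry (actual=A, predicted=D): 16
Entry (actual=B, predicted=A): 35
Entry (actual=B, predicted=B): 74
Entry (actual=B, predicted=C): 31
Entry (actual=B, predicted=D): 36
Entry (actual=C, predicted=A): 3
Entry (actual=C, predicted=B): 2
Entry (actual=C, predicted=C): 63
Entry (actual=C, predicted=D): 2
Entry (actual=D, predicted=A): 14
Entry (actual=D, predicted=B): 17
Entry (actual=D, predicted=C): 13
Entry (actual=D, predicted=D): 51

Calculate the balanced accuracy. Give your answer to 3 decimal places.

Balanced accuracy = mean of per-class recall.
  A: recall = 83/124 = 0.6694
  B: recall = 74/176 = 0.4205
  C: recall = 63/70 = 0.9000
  D: recall = 51/95 = 0.5368
Mean = (0.6694 + 0.4205 + 0.9000 + 0.5368) / 4 = 0.632

0.632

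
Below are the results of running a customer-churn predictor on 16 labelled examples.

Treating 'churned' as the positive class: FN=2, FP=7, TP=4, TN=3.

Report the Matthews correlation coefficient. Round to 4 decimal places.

-0.0348

MCC = (TP·TN − FP·FN) / √((TP+FP)(TP+FN)(TN+FP)(TN+FN))
Numerator = 4·3 − 7·2 = -2
Denominator = √(11·6·10·5) = √3300 = 57.4456
MCC = -2 / 57.4456 = -0.0348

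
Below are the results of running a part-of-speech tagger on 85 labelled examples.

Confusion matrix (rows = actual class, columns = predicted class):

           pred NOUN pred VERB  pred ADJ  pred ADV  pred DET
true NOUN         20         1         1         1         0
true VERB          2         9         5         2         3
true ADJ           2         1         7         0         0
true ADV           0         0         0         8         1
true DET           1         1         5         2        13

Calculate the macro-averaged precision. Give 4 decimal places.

Per-class precision (TP/(TP+FP)):
  NOUN: TP=20, FP=2+2+0+1=5 → 20/25 = 0.80000
  VERB: TP=9, FP=1+1+0+1=3 → 9/12 = 0.75000
  ADJ: TP=7, FP=1+5+0+5=11 → 7/18 = 0.38889
  ADV: TP=8, FP=1+2+0+2=5 → 8/13 = 0.61538
  DET: TP=13, FP=0+3+0+1=4 → 13/17 = 0.76471
Macro-precision = mean = (0.80000 + 0.75000 + 0.38889 + 0.61538 + 0.76471) / 5 = 0.6638

0.6638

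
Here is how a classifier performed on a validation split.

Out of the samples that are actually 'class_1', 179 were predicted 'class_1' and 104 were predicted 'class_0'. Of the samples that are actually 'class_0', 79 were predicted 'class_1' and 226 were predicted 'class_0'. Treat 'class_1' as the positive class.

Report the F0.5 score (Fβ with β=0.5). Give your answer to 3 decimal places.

0.681

Fβ = (1+β²)·TP / ((1+β²)·TP + β²·FN + FP), with β²=1/4
= 1.25·179 / (1.25·179 + 0.25·104 + 79) = 0.681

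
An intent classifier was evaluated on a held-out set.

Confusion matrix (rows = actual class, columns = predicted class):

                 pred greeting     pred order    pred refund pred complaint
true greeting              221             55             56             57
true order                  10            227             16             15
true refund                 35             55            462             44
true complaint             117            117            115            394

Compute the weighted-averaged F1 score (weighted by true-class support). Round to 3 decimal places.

0.652

Per-class F1 score (2·TP/(2·TP+FP+FN)):
  greeting: TP=221, FP=10+35+117=162, FN=55+56+57=168 → 442/772 = 0.5725
  order: TP=227, FP=55+55+117=227, FN=10+16+15=41 → 454/722 = 0.6288
  refund: TP=462, FP=56+16+115=187, FN=35+55+44=134 → 924/1245 = 0.7422
  complaint: TP=394, FP=57+15+44=116, FN=117+117+115=349 → 788/1253 = 0.6289
Weighted-F1 score = Σ (supportᵢ/N)·F1 scoreᵢ with N=1996: (389/1996)·0.5725 + (268/1996)·0.6288 + (596/1996)·0.7422 + (743/1996)·0.6289 = 0.652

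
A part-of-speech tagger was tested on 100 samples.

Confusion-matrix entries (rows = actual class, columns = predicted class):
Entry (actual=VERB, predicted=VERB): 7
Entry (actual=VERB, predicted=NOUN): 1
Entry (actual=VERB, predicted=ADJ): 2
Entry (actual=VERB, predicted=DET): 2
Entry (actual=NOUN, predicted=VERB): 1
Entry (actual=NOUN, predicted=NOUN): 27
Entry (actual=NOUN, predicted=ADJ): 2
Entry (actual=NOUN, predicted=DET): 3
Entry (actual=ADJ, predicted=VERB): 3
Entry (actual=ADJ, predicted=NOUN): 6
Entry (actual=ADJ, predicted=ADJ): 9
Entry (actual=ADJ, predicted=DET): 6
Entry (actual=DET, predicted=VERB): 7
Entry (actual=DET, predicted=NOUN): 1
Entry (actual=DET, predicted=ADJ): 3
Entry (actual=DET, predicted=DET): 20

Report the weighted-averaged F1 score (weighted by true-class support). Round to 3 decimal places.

Per-class F1 score (2·TP/(2·TP+FP+FN)):
  VERB: TP=7, FP=1+3+7=11, FN=1+2+2=5 → 14/30 = 0.4667
  NOUN: TP=27, FP=1+6+1=8, FN=1+2+3=6 → 54/68 = 0.7941
  ADJ: TP=9, FP=2+2+3=7, FN=3+6+6=15 → 18/40 = 0.4500
  DET: TP=20, FP=2+3+6=11, FN=7+1+3=11 → 40/62 = 0.6452
Weighted-F1 score = Σ (supportᵢ/N)·F1 scoreᵢ with N=100: (12/100)·0.4667 + (33/100)·0.7941 + (24/100)·0.4500 + (31/100)·0.6452 = 0.626

0.626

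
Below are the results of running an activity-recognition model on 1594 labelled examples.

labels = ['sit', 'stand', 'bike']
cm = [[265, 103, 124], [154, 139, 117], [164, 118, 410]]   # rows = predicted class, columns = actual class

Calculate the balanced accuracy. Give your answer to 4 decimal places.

0.4902

Balanced accuracy = mean of per-class recall.
  sit: recall = 265/583 = 0.45455
  stand: recall = 139/360 = 0.38611
  bike: recall = 410/651 = 0.62980
Mean = (0.45455 + 0.38611 + 0.62980) / 3 = 0.4902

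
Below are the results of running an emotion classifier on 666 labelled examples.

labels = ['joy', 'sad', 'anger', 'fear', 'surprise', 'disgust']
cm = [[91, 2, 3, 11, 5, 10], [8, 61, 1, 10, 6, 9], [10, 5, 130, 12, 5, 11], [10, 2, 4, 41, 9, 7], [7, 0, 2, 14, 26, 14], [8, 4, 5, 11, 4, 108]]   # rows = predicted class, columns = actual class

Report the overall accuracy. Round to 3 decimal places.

0.686

Accuracy = trace / total = (91+61+130+41+26+108=457) / 666 = 457/666 = 0.686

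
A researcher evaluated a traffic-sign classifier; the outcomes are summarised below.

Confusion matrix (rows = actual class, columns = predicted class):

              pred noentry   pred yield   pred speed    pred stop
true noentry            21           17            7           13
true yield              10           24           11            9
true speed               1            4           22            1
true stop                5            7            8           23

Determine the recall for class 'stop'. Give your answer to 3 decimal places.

Treat 'stop' as positive and all other classes as negative.
recall = TP/(TP+FN).
stop: TP=23, FN=5+7+8=20 → 23/43 = 0.5349

0.535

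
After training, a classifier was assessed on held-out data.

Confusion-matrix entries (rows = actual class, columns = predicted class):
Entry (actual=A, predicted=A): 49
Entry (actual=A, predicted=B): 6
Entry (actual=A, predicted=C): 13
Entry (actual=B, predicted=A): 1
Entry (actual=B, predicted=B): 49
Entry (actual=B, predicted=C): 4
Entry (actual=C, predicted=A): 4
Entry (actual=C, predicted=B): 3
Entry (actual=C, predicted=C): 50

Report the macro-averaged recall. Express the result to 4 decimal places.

Per-class recall (TP/(TP+FN)):
  A: TP=49, FN=6+13=19 → 49/68 = 0.72059
  B: TP=49, FN=1+4=5 → 49/54 = 0.90741
  C: TP=50, FN=4+3=7 → 50/57 = 0.87719
Macro-recall = mean = (0.72059 + 0.90741 + 0.87719) / 3 = 0.8351

0.8351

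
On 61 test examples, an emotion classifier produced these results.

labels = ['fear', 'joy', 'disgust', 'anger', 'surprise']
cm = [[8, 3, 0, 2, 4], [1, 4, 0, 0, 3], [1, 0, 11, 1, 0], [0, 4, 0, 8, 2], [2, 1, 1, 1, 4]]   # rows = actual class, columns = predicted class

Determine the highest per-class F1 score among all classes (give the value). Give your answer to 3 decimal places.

Per-class F1 score (2·TP/(2·TP+FP+FN)):
  fear: TP=8, FP=1+1+0+2=4, FN=3+0+2+4=9 → 16/29 = 0.5517
  joy: TP=4, FP=3+0+4+1=8, FN=1+0+0+3=4 → 8/20 = 0.4000
  disgust: TP=11, FP=0+0+0+1=1, FN=1+0+1+0=2 → 22/25 = 0.8800
  anger: TP=8, FP=2+0+1+1=4, FN=0+4+0+2=6 → 16/26 = 0.6154
  surprise: TP=4, FP=4+3+0+2=9, FN=2+1+1+1=5 → 8/22 = 0.3636
Highest is class 'disgust' with F1 score = 0.880.

0.880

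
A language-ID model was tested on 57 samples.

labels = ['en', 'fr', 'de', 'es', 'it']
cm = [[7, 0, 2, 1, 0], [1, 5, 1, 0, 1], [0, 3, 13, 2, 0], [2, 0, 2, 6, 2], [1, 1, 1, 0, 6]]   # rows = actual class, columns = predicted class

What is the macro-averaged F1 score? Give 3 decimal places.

0.639

Per-class F1 score (2·TP/(2·TP+FP+FN)):
  en: TP=7, FP=1+0+2+1=4, FN=0+2+1+0=3 → 14/21 = 0.6667
  fr: TP=5, FP=0+3+0+1=4, FN=1+1+0+1=3 → 10/17 = 0.5882
  de: TP=13, FP=2+1+2+1=6, FN=0+3+2+0=5 → 26/37 = 0.7027
  es: TP=6, FP=1+0+2+0=3, FN=2+0+2+2=6 → 12/21 = 0.5714
  it: TP=6, FP=0+1+0+2=3, FN=1+1+1+0=3 → 12/18 = 0.6667
Macro-F1 score = mean = (0.6667 + 0.5882 + 0.7027 + 0.5714 + 0.6667) / 5 = 0.639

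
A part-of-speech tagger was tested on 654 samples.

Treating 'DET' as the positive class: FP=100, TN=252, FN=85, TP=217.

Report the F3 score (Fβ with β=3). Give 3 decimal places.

0.715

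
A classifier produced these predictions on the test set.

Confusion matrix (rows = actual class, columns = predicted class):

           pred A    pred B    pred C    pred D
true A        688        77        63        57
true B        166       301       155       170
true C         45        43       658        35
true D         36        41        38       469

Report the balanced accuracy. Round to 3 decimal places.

0.701

Balanced accuracy = mean of per-class recall.
  A: recall = 688/885 = 0.7774
  B: recall = 301/792 = 0.3801
  C: recall = 658/781 = 0.8425
  D: recall = 469/584 = 0.8031
Mean = (0.7774 + 0.3801 + 0.8425 + 0.8031) / 4 = 0.701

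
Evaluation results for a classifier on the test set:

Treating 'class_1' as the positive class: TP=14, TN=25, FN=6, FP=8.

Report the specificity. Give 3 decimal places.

Specificity = TN/(TN+FP) = 25/(25+8) = 0.758

0.758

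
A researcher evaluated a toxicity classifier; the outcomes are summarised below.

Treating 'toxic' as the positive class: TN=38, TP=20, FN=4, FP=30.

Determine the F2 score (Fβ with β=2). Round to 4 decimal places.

0.6849

Fβ = (1+β²)·TP / ((1+β²)·TP + β²·FN + FP), with β²=4
= 5·20 / (5·20 + 4·4 + 30) = 0.6849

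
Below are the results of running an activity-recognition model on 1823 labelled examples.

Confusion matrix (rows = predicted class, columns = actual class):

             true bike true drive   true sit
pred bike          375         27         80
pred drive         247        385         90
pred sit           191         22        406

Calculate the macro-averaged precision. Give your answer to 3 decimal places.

0.656

Per-class precision (TP/(TP+FP)):
  bike: TP=375, FP=27+80=107 → 375/482 = 0.7780
  drive: TP=385, FP=247+90=337 → 385/722 = 0.5332
  sit: TP=406, FP=191+22=213 → 406/619 = 0.6559
Macro-precision = mean = (0.7780 + 0.5332 + 0.6559) / 3 = 0.656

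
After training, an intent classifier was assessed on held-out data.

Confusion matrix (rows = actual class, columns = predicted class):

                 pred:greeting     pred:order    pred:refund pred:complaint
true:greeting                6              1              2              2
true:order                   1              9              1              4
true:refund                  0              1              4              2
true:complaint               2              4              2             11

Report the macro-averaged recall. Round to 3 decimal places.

Per-class recall (TP/(TP+FN)):
  greeting: TP=6, FN=1+2+2=5 → 6/11 = 0.5455
  order: TP=9, FN=1+1+4=6 → 9/15 = 0.6000
  refund: TP=4, FN=0+1+2=3 → 4/7 = 0.5714
  complaint: TP=11, FN=2+4+2=8 → 11/19 = 0.5789
Macro-recall = mean = (0.5455 + 0.6000 + 0.5714 + 0.5789) / 4 = 0.574

0.574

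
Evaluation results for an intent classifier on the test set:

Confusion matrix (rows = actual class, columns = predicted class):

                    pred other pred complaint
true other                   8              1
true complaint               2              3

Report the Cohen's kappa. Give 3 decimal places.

0.512

Observed agreement pₒ = trace/N = 11/14 = 0.7857
Expected agreement pₑ = Σ (rowᵢ·colᵢ)/N² = (9·10 + 5·4)/14² = 0.5612
κ = (pₒ − pₑ)/(1 − pₑ) = (0.7857 − 0.5612)/(1 − 0.5612) = 0.512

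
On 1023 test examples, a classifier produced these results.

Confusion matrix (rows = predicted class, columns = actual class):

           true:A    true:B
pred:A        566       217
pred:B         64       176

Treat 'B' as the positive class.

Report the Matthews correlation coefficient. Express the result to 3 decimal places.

MCC = (TP·TN − FP·FN) / √((TP+FP)(TP+FN)(TN+FP)(TN+FN))
Numerator = 176·566 − 64·217 = 85728
Denominator = √(240·393·630·783) = √46527112800 = 215701.4437
MCC = 85728 / 215701.4437 = 0.397

0.397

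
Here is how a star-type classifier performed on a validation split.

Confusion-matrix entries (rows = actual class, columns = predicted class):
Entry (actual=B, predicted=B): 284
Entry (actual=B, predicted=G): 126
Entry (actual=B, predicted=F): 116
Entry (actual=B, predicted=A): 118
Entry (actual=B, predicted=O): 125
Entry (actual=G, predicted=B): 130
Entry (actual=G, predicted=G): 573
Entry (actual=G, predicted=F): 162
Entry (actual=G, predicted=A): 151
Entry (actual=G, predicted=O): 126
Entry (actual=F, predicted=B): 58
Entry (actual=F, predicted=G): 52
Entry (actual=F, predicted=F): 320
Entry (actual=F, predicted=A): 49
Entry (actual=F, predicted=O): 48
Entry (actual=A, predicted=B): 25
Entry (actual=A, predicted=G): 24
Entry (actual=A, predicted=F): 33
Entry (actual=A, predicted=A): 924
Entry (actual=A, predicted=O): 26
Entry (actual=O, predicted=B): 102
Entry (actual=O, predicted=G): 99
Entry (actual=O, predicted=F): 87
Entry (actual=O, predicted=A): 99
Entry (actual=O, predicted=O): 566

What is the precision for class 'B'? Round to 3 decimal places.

Treat 'B' as positive and all other classes as negative.
precision = TP/(TP+FP).
B: TP=284, FP=130+58+25+102=315 → 284/599 = 0.4741

0.474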